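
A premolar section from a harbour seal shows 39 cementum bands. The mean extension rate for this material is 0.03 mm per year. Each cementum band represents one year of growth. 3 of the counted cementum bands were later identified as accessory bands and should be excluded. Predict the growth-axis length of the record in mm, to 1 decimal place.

1.1 mm

Adjusted count: 39 − 3 = 36 cementum bands.
36 years at 0.03 mm/year gives 0.03 × 36 = 1.1 mm.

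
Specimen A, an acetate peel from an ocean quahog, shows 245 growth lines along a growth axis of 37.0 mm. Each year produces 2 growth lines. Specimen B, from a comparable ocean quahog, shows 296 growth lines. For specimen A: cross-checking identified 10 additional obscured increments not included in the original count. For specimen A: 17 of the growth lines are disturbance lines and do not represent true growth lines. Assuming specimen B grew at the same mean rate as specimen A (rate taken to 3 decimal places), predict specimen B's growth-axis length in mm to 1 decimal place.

46.0 mm

Specimen A: correcting the raw count gives 245 − 17 + 10 = 238 true growth lines.
Specimen A: dividing by 2 growth lines per year: 238 / 2 = 119 years.
A: Mean rate = 37.0 mm / 119 years ≈ 0.311 mm per year.
Specimen B: dividing by 2 growth lines per year: 296 / 2 = 148 years. For B, 0.311 mm/year × 148 years = 46.0 mm.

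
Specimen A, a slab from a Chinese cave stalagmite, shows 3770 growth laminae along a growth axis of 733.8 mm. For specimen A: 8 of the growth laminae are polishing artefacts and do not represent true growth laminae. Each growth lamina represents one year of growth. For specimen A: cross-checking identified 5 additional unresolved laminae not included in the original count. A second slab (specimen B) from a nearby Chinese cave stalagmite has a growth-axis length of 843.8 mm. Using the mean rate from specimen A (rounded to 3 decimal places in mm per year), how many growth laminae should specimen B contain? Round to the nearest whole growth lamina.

Specimen A: correcting the raw count gives 3770 − 8 + 5 = 3767 true growth laminae.
A: 733.8 mm over 3767 years gives 733.8 / 3767 ≈ 0.195 mm/yr.
B spans 843.8 / 0.195 = 4327.18 years ≈ 4327 growth laminae.

4327 growth laminae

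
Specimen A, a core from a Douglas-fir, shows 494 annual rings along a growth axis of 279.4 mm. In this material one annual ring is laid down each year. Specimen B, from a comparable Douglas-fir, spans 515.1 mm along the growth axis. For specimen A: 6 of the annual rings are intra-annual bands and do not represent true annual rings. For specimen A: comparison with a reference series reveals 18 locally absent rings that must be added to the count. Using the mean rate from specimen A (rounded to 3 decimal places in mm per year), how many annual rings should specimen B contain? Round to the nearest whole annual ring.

Specimen A: after corrections the count is 494 − 6 + 18 = 506 annual rings.
A: Extension rate ≈ 279.4 / 506 = 0.552 mm per year.
For B, 515.1 / 0.552 = 933.15 years ≈ 933 annual rings.

933 annual rings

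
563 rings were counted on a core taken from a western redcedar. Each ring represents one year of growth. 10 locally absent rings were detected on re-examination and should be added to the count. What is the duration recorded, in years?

573 years

Adjusted count: 563 + 10 = 573 rings.
One ring per year makes the duration 573 years.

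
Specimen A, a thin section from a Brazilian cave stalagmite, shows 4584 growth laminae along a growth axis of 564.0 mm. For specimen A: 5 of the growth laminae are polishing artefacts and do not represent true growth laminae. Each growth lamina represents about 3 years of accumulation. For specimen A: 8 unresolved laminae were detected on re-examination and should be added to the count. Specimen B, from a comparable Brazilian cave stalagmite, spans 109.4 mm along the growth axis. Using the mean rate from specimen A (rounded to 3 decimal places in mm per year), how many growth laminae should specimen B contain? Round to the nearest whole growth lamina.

Specimen A: true growth lamina count = 4584 − 5 + 8 = 4587.
Specimen A: multiplying by 3 years per growth lamina: 4587 × 3 = 13761 years.
A: Mean rate = 564.0 mm / 13761 years ≈ 0.041 mm/yr.
Specimen B: 109.4 mm / 0.041 mm per year = 2668.29 years; at 3 years per growth lamina that is 2668.29 / 3 ≈ 889 growth laminae.

889 growth laminae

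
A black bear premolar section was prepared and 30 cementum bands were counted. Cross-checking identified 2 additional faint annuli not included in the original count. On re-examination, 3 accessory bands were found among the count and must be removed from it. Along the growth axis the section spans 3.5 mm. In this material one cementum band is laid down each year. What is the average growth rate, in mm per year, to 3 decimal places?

Correcting the raw count gives 30 − 3 + 2 = 29 true cementum bands.
Extension rate ≈ 3.5 / 29 = 0.121 mm per year.

0.121 mm per year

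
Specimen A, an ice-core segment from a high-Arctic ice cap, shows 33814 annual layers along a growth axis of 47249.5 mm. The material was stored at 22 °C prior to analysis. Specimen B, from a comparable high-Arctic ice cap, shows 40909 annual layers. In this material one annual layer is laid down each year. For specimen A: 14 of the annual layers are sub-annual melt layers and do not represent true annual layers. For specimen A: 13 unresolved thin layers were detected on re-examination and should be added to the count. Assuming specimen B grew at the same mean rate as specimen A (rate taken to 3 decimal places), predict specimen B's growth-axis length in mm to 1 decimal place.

Specimen A: correcting the raw count gives 33814 − 14 + 13 = 33813 true annual layers.
A: Mean rate = 47249.5 mm / 33813 years ≈ 1.397 mm/yr.
For B, 1.397 mm/year × 40909 years = 57149.9 mm.

57149.9 mm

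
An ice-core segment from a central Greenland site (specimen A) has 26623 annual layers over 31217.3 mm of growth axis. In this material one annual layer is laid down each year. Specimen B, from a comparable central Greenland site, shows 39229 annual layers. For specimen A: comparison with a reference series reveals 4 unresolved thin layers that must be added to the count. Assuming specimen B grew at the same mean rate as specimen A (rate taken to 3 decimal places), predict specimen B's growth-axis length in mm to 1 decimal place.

45976.4 mm

Specimen A: adjusted count: 26623 + 4 = 26627 annual layers.
A: 31217.3 mm over 26627 years gives 31217.3 / 26627 ≈ 1.172 mm/year.
For B, 1.172 mm/year × 39229 years = 45976.4 mm.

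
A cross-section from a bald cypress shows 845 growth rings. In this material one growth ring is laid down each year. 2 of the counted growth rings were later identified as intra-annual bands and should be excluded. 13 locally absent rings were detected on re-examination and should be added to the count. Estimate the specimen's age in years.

856 years

Correcting the raw count gives 845 − 2 + 13 = 856 true growth rings.
At one growth ring per year, that is 856 years.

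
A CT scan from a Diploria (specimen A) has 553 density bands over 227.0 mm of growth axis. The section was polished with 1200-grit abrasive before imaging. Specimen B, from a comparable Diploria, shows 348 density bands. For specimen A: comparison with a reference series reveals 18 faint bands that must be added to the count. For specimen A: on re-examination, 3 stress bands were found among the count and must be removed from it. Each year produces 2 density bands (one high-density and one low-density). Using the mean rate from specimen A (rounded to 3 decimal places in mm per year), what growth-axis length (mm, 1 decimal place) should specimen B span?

139.0 mm

Specimen A: correcting the raw count gives 553 − 3 + 18 = 568 true density bands.
Specimen A: dividing by 2 density bands per year: 568 / 2 = 284 years.
A: Extension rate ≈ 227.0 / 284 = 0.799 mm per year.
Specimen B: with 2 density bands per year, 348 / 2 = 174 years. Length of B = 0.799 × 174 = 139.0 mm.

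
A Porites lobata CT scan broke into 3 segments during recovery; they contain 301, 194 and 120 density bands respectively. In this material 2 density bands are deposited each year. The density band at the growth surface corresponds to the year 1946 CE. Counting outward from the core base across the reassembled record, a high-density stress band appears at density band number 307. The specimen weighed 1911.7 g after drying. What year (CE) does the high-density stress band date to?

1792 CE

Total density bands = 301 + 194 + 120 = 615.
The high-density stress band sits at density band 307 from the core base, so 615 − 307 = 308 density bands formed after it.
With 2 density bands per year, 308 / 2 = 154 years.
1946 − 154 = 1792 CE.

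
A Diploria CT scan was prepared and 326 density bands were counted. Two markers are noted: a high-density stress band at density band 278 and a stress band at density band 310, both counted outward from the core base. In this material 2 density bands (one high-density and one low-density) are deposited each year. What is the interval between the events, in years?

16 yr

The two markers are separated by 310 − 278 = 32 density bands.
32 density bands at 2 per year is 32 / 2 = 16 years.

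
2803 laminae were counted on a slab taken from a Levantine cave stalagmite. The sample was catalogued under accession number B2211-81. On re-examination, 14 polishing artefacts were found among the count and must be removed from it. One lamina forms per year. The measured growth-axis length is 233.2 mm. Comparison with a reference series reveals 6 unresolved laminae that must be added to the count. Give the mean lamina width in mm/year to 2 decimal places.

True lamina count = 2803 − 14 + 6 = 2795.
Mean rate = 233.2 mm / 2795 years ≈ 0.08 mm/year.

0.08 mm/year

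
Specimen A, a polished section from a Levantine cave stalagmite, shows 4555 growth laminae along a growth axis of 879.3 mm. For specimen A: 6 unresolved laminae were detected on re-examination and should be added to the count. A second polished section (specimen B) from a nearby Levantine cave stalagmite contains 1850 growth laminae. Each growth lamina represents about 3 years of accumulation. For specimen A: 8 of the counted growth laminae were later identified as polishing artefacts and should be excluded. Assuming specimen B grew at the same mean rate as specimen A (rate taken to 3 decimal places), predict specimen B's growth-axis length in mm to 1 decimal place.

355.2 mm

Specimen A: adjusted count: 4555 − 8 + 6 = 4553 growth laminae.
Specimen A: 4553 growth laminae at 3 years each span 4553 × 3 = 13659 years.
A: 879.3 mm over 13659 years gives 879.3 / 13659 ≈ 0.064 mm/yr.
Specimen B: at 3 years per growth lamina, 1850 × 3 = 5550 years. For B, 0.064 mm/year × 5550 years = 355.2 mm.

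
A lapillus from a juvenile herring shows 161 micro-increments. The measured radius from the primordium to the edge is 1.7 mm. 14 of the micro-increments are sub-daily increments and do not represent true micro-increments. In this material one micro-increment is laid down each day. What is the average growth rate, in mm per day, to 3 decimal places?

Correcting the raw count gives 161 − 14 = 147 true micro-increments.
Extension rate ≈ 1.7 / 147 = 0.012 mm per day.

0.012 mm per day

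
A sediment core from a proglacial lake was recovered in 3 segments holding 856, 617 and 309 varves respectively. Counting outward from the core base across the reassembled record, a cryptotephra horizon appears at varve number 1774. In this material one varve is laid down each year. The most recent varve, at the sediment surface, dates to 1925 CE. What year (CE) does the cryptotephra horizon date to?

1917 CE

Total varves = 856 + 617 + 309 = 1782.
1782 − 1774 = 8 varves lie beyond the cryptotephra horizon toward the sediment surface.
1925 − 8 = 1917 CE.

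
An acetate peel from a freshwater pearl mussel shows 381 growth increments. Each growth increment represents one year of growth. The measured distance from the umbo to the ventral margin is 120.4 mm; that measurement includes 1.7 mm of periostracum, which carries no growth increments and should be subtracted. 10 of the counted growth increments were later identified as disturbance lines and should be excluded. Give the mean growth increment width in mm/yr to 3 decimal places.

0.320 mm/yr

After corrections the count is 381 − 10 = 371 growth increments.
The growth record spans 120.4 − 1.7 = 118.7 mm.
Extension rate ≈ 118.7 / 371 = 0.320 mm/yr.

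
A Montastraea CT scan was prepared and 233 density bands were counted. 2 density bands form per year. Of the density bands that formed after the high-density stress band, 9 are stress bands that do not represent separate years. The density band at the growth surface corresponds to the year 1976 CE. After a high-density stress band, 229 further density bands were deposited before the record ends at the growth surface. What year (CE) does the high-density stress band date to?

1866 CE

229 density bands post-date the high-density stress band.
Removing the 9 false density bands leaves 229 − 9 = 220 true density bands beyond the high-density stress band.
With 2 density bands per year, 220 / 2 = 110 years.
The density band at the growth surface is 1976 CE, so the high-density stress band dates to 1976 − 110 = 1866 CE.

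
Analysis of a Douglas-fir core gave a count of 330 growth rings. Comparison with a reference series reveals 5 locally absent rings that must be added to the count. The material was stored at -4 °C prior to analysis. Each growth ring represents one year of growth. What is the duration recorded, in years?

True growth ring count = 330 + 5 = 335.
At one growth ring per year, that is 335 years.

335 years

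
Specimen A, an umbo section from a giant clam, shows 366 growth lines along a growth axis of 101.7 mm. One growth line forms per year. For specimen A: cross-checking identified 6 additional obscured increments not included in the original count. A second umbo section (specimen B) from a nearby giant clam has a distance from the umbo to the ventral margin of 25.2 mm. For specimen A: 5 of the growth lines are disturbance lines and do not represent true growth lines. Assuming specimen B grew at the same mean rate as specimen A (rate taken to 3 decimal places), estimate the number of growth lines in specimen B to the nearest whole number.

Specimen A: adjusted count: 366 − 5 + 6 = 367 growth lines.
A: Extension rate ≈ 101.7 / 367 = 0.277 mm/year.
Specimen B: 25.2 mm / 0.277 mm per year = 90.97 years ≈ 91 growth lines.

91 growth lines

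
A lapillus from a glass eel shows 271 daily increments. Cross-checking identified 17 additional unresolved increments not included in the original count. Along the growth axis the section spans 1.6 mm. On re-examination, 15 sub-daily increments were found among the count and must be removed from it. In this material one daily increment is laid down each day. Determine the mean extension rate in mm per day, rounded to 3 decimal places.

True daily increment count = 271 − 15 + 17 = 273.
Mean rate = 1.6 mm / 273 days ≈ 0.006 mm per day.

0.006 mm per day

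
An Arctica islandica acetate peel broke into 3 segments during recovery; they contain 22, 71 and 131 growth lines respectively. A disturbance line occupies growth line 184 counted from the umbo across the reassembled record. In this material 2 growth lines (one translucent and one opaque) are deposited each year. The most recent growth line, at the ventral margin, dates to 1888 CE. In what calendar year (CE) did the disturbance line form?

Total growth lines = 22 + 71 + 131 = 224.
224 − 184 = 40 growth lines lie beyond the disturbance line toward the ventral margin.
With 2 growth lines per year, 40 / 2 = 20 years.
Counting back 20 years from 1888 CE places the disturbance line in 1888 − 20 = 1868 CE.

1868 CE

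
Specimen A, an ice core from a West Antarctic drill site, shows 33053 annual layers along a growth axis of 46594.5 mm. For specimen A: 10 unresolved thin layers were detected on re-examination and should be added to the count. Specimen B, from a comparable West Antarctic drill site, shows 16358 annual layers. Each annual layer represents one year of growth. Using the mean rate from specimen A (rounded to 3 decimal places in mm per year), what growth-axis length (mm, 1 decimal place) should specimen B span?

23048.4 mm

Specimen A: adjusted count: 33053 + 10 = 33063 annual layers.
A: Mean rate = 46594.5 mm / 33063 years ≈ 1.409 mm/year.
B's length ≈ 1.409 × 16358 = 23048.4 mm.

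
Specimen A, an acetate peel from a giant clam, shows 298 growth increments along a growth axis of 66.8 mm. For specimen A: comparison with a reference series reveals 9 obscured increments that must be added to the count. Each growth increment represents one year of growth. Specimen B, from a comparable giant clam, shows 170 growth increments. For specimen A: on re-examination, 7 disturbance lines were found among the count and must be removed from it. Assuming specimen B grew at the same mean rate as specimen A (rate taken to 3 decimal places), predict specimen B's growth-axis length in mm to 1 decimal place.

37.9 mm

Specimen A: correcting the raw count gives 298 − 7 + 9 = 300 true growth increments.
A: Mean rate = 66.8 mm / 300 years ≈ 0.223 mm per year.
Length of B = 0.223 × 170 = 37.9 mm.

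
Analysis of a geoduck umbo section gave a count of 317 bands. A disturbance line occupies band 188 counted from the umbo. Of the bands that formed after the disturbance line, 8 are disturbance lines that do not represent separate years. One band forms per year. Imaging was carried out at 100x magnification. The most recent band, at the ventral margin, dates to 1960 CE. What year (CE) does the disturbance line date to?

Between band 188 and the ventral margin there are 317 − 188 = 129 bands.
129 − 8 false = 121 true bands after the disturbance line.
The band at the ventral margin is 1960 CE, so the disturbance line dates to 1960 − 121 = 1839 CE.

1839 CE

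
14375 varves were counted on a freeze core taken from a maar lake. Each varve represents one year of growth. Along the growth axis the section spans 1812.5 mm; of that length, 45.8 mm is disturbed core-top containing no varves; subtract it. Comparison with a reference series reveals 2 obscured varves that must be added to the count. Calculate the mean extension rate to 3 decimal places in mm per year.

Adjusted count: 14375 + 2 = 14377 varves.
The growth record spans 1812.5 − 45.8 = 1766.7 mm.
1766.7 mm over 14377 years gives 1766.7 / 14377 ≈ 0.123 mm per year.

0.123 mm per year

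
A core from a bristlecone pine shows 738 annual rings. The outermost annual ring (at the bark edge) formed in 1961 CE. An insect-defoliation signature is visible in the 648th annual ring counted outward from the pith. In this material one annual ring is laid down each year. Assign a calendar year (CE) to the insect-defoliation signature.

1871 CE

Between annual ring 648 and the bark edge there are 738 − 648 = 90 annual rings.
1961 − 90 = 1871 CE.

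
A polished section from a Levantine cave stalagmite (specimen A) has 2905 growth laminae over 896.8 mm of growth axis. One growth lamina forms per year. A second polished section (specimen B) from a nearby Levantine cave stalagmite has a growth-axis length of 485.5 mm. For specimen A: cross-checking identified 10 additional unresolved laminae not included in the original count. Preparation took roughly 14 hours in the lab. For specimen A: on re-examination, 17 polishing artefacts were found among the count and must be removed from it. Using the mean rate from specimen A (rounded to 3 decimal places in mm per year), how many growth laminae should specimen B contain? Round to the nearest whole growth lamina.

Specimen A: correcting the raw count gives 2905 − 17 + 10 = 2898 true growth laminae.
A: Mean rate = 896.8 mm / 2898 years ≈ 0.309 mm per year.
For B, 485.5 / 0.309 = 1571.20 years ≈ 1571 growth laminae.

1571 growth laminae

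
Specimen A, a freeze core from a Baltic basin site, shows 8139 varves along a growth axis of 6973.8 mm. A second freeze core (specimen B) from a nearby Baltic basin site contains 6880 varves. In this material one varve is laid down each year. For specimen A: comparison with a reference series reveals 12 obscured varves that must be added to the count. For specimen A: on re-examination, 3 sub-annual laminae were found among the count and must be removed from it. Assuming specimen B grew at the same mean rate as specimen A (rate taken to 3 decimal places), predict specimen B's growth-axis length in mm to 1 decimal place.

Specimen A: adjusted count: 8139 − 3 + 12 = 8148 varves.
A: 6973.8 mm over 8148 years gives 6973.8 / 8148 ≈ 0.856 mm/year.
B's length ≈ 0.856 × 6880 = 5889.3 mm.

5889.3 mm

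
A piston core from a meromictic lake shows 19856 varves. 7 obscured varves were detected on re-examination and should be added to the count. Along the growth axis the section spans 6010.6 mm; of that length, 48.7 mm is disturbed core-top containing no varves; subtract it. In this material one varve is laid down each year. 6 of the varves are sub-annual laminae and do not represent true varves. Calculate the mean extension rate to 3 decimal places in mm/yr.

True varve count = 19856 − 6 + 7 = 19857.
Net length = 6010.6 − 48.7 = 5961.9 mm.
Extension rate ≈ 5961.9 / 19857 = 0.300 mm/yr.

0.300 mm/yr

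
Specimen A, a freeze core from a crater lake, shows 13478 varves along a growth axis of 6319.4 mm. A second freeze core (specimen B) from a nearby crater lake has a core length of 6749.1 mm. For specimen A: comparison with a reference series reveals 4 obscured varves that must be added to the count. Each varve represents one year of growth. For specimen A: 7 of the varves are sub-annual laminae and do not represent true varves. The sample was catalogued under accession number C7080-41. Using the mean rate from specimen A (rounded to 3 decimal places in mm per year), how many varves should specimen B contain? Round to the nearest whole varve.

14390 varves

Specimen A: after corrections the count is 13478 − 7 + 4 = 13475 varves.
A: Extension rate ≈ 6319.4 / 13475 = 0.469 mm/year.
B spans 6749.1 / 0.469 = 14390.41 years ≈ 14390 varves.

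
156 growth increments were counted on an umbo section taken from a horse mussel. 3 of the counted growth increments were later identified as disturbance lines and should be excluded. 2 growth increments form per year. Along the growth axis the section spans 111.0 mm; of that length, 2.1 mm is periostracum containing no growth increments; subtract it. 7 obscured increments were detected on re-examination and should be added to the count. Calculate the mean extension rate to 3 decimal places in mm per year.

True growth increment count = 156 − 3 + 7 = 160.
160 growth increments at 2 per year is 160 / 2 = 80 years.
Removing the 2.1 mm offcut leaves 111.0 − 2.1 = 108.9 mm.
108.9 mm over 80 years gives 108.9 / 80 ≈ 1.361 mm per year.

1.361 mm per year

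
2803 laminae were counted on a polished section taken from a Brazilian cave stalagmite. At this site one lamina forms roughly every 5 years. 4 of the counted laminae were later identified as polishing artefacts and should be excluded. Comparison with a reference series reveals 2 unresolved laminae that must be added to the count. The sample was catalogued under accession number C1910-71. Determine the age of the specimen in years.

Adjusted count: 2803 − 4 + 2 = 2801 laminae.
2801 laminae at 5 years each span 2801 × 5 = 14005 years.

14005 yr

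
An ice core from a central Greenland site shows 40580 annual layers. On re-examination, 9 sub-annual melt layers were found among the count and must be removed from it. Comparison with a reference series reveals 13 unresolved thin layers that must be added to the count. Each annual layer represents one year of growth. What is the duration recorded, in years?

40584 years

After corrections the count is 40580 − 9 + 13 = 40584 annual layers.
At one annual layer per year, that is 40584 years.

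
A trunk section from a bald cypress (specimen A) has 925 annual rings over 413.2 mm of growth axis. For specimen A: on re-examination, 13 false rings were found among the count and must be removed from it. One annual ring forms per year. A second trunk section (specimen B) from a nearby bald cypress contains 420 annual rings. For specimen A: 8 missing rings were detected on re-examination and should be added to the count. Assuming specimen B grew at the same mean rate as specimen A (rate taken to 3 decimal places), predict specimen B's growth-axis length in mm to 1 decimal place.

Specimen A: after corrections the count is 925 − 13 + 8 = 920 annual rings.
A: 413.2 mm over 920 years gives 413.2 / 920 ≈ 0.449 mm/year.
Length of B = 0.449 × 420 = 188.6 mm.

188.6 mm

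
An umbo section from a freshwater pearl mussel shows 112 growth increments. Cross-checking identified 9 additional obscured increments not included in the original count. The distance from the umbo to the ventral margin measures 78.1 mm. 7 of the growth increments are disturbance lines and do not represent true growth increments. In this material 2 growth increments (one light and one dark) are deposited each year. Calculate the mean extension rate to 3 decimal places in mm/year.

1.370 mm/year

After corrections the count is 112 − 7 + 9 = 114 growth increments.
114 growth increments at 2 per year is 114 / 2 = 57 years.
Mean rate = 78.1 mm / 57 years ≈ 1.370 mm/year.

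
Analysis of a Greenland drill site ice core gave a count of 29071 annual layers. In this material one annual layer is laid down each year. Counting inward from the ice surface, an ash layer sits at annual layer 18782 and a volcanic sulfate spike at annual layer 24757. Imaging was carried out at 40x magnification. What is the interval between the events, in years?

5975 years

The two markers are separated by 24757 − 18782 = 5975 annual layers.
At one annual layer per year, 5975 years elapsed between them.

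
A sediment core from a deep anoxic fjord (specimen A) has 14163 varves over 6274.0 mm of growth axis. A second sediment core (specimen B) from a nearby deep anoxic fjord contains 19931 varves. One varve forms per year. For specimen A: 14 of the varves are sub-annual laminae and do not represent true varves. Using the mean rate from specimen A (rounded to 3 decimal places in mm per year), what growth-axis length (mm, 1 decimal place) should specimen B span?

Specimen A: after corrections the count is 14163 − 14 = 14149 varves.
A: Mean rate = 6274.0 mm / 14149 years ≈ 0.443 mm/year.
For B, 0.443 mm/year × 19931 years = 8829.4 mm.

8829.4 mm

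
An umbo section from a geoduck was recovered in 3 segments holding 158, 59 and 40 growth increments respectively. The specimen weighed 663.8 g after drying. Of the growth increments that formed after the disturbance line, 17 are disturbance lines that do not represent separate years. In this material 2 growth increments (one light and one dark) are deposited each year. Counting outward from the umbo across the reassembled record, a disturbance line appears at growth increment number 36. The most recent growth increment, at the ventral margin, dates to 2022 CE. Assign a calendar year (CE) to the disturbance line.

1920 CE

Total growth increments = 158 + 59 + 40 = 257.
257 − 36 = 221 growth increments lie beyond the disturbance line toward the ventral margin.
Excluding 17 false growth increments: 221 − 17 = 204.
With 2 growth increments per year, 204 / 2 = 102 years.
Counting back 102 years from 2022 CE places the disturbance line in 2022 − 102 = 1920 CE.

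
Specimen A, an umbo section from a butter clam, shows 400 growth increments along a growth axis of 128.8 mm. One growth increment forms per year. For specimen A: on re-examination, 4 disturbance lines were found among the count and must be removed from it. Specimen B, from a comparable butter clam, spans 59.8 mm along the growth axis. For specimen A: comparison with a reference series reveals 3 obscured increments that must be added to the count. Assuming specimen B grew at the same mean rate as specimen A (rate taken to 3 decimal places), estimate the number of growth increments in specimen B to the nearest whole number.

185 growth increments

Specimen A: true growth increment count = 400 − 4 + 3 = 399.
A: Extension rate ≈ 128.8 / 399 = 0.323 mm per year.
For B, 59.8 / 0.323 = 185.14 years ≈ 185 growth increments.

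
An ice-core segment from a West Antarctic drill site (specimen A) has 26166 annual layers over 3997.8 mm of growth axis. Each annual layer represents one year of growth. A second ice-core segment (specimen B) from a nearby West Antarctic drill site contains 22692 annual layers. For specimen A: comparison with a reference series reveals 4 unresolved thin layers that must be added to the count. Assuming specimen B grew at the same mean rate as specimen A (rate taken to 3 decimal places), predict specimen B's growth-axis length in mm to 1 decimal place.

3471.9 mm

Specimen A: true annual layer count = 26166 + 4 = 26170.
A: Mean rate = 3997.8 mm / 26170 years ≈ 0.153 mm/year.
For B, 0.153 mm/year × 22692 years = 3471.9 mm.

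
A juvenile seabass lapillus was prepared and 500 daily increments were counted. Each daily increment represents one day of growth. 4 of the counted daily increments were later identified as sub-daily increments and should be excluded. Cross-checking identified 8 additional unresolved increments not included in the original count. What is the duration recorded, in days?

504 d

After corrections the count is 500 − 4 + 8 = 504 daily increments.
With a one-to-one daily increment periodicity this is 504 days.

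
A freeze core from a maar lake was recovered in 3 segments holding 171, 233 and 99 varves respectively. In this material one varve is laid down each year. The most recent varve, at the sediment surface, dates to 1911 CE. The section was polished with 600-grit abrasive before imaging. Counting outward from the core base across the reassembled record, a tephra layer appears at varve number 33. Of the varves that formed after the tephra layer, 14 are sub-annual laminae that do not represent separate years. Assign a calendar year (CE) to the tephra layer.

Total varves = 171 + 233 + 99 = 503.
The tephra layer sits at varve 33 from the core base, so 503 − 33 = 470 varves formed after it.
Removing the 14 false varves leaves 470 − 14 = 456 true varves beyond the tephra layer.
The varve at the sediment surface is 1911 CE, so the tephra layer dates to 1911 − 456 = 1455 CE.

1455 CE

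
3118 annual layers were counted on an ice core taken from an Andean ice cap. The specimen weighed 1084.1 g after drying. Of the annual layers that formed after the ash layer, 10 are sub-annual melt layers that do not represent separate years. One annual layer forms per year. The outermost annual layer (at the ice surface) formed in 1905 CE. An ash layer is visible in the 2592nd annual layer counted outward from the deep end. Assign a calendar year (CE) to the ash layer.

1389 CE

Between annual layer 2592 and the ice surface there are 3118 − 2592 = 526 annual layers.
526 − 10 false = 516 true annual layers after the ash layer.
Counting back 516 years from 1905 CE places the ash layer in 1905 − 516 = 1389 CE.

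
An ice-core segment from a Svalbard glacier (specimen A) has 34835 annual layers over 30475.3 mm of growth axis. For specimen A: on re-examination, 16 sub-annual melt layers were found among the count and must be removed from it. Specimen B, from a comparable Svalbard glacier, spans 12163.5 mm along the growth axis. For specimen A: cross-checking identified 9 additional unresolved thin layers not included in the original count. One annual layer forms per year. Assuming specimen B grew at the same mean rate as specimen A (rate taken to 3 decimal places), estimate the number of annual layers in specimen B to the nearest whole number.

Specimen A: correcting the raw count gives 34835 − 16 + 9 = 34828 true annual layers.
A: Extension rate ≈ 30475.3 / 34828 = 0.875 mm per year.
Specimen B: 12163.5 mm / 0.875 mm per year = 13901.14 years ≈ 13901 annual layers.

13901 annual layers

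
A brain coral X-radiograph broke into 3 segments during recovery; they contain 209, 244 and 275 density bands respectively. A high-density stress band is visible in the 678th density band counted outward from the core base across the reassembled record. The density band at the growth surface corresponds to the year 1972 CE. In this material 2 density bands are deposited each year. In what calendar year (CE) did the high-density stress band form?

1947 CE

Total density bands = 209 + 244 + 275 = 728.
728 − 678 = 50 density bands lie beyond the high-density stress band toward the growth surface.
Dividing by 2 density bands per year: 50 / 2 = 25 years.
1972 − 25 = 1947 CE.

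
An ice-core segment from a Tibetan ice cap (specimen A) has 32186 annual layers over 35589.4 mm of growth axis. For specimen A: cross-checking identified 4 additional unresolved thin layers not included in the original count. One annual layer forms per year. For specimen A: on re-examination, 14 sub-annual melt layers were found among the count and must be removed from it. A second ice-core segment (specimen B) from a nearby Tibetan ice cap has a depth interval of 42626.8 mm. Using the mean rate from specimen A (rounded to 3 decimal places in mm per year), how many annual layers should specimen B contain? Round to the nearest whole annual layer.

Specimen A: adjusted count: 32186 − 14 + 4 = 32176 annual layers.
A: Extension rate ≈ 35589.4 / 32176 = 1.106 mm/yr.
Specimen B: 42626.8 mm / 1.106 mm per year = 38541.41 years ≈ 38541 annual layers.

38541 annual layers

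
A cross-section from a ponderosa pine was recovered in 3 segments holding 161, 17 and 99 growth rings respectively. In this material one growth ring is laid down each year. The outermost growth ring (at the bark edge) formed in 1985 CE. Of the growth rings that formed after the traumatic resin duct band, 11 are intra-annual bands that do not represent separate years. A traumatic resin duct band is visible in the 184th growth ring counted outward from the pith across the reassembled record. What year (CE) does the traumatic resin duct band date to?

1903 CE

Total growth rings = 161 + 17 + 99 = 277.
The traumatic resin duct band sits at growth ring 184 from the pith, so 277 − 184 = 93 growth rings formed after it.
93 − 11 false = 82 true growth rings after the traumatic resin duct band.
The growth ring at the bark edge is 1985 CE, so the traumatic resin duct band dates to 1985 − 82 = 1903 CE.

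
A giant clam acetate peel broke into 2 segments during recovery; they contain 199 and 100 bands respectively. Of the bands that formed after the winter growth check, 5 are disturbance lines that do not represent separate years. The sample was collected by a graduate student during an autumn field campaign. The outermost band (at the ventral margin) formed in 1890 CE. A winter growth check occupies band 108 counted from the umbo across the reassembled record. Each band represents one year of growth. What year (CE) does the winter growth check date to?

Total bands = 199 + 100 = 299.
299 − 108 = 191 bands lie beyond the winter growth check toward the ventral margin.
Removing the 5 false bands leaves 191 − 5 = 186 true bands beyond the winter growth check.
The band at the ventral margin is 1890 CE, so the winter growth check dates to 1890 − 186 = 1704 CE.

1704 CE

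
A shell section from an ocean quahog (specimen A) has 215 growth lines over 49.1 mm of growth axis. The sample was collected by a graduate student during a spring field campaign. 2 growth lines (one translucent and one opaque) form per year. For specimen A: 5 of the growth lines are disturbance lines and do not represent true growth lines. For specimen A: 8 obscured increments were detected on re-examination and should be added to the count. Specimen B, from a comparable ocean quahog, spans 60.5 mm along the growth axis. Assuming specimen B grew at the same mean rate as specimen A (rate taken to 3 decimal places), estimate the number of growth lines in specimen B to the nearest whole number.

269 growth lines

Specimen A: correcting the raw count gives 215 − 5 + 8 = 218 true growth lines.
Specimen A: dividing by 2 growth lines per year: 218 / 2 = 109 years.
A: 49.1 mm over 109 years gives 49.1 / 109 ≈ 0.450 mm per year.
For B, 60.5 / 0.450 = 134.44 years; at 2 growth lines per year that is 134.44 × 2 ≈ 269 growth lines.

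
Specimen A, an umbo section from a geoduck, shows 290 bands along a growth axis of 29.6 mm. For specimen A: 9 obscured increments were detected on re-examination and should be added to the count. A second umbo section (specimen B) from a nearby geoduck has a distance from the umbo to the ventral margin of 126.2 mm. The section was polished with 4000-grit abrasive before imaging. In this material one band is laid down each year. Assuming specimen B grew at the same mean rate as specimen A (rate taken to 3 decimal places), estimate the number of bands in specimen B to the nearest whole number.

1275 bands

Specimen A: adjusted count: 290 + 9 = 299 bands.
A: Mean rate = 29.6 mm / 299 years ≈ 0.099 mm per year.
For B, 126.2 / 0.099 = 1274.75 years ≈ 1275 bands.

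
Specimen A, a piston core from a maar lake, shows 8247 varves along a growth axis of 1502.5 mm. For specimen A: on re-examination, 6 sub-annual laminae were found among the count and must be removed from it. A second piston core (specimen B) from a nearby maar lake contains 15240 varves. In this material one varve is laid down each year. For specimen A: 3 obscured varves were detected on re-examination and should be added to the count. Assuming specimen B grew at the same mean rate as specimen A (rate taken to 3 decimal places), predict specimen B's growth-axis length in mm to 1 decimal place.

Specimen A: adjusted count: 8247 − 6 + 3 = 8244 varves.
A: Extension rate ≈ 1502.5 / 8244 = 0.182 mm/year.
B's length ≈ 0.182 × 15240 = 2773.7 mm.

2773.7 mm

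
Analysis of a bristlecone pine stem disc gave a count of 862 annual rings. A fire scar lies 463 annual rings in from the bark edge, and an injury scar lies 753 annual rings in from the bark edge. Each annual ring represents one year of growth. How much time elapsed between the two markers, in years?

290 years

753 − 463 = 290 annual rings lie between the two events.
One annual ring per year makes the interval 290 years.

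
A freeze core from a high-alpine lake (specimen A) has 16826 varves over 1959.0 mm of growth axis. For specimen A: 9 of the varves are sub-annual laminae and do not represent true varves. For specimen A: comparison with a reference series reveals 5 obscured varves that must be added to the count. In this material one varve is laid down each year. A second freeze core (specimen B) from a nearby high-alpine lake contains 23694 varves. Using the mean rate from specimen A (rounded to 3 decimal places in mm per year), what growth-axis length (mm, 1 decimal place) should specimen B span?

2748.5 mm

Specimen A: true varve count = 16826 − 9 + 5 = 16822.
A: Extension rate ≈ 1959.0 / 16822 = 0.116 mm/year.
Length of B = 0.116 × 23694 = 2748.5 mm.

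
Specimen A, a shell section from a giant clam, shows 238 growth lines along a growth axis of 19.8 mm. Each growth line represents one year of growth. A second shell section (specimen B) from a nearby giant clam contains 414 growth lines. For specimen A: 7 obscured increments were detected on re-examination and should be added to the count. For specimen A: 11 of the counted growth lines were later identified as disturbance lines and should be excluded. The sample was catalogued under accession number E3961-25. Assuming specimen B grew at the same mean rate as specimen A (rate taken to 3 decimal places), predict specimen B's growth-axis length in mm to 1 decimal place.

35.2 mm

Specimen A: true growth line count = 238 − 11 + 7 = 234.
A: Mean rate = 19.8 mm / 234 years ≈ 0.085 mm/year.
For B, 0.085 mm/year × 414 years = 35.2 mm.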